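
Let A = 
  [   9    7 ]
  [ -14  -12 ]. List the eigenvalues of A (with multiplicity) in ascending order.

-5, 2

Characteristic polynomial: p(t) = t^2 + 3t - 10 = (t - 2)(t + 5).
Roots (with multiplicity): -5, 2.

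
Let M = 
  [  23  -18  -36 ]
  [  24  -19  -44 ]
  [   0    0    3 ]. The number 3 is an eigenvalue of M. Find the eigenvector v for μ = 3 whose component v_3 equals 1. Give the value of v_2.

M − 3I = [[20, -18, -36], [24, -22, -44], [0, 0, 0]].
Solving (M − 3I)v = 0 gives the eigenspace spanned by (0, -2, 1).
With v_3 = 1, v = (0, -2, 1), so v_2 = -2.

-2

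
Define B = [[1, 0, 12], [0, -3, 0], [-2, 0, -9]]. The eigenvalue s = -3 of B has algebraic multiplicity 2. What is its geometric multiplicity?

2

B + 3I = [[4, 0, 12], [0, 0, 0], [-2, 0, -6]].
This matrix has rank 1, so its null space has dimension 3 − 1 = 2.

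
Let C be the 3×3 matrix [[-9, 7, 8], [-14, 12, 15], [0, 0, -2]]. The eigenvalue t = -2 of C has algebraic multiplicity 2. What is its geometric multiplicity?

1

C + 2I = [[-7, 7, 8], [-14, 14, 15], [0, 0, 0]].
This matrix has rank 2, so its null space has dimension 3 − 2 = 1.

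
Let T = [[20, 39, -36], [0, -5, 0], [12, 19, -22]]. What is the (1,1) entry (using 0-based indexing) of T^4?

Characteristic polynomial: r^3 + 7r^2 + 2r - 40 = (r - 2)(r + 4)(r + 5), so the eigenvalues are -5, -4, 2.
r=2: eigenvector (2, 0, 1).
r=-5: eigenvector (-3, 1, -1).
r=-4: eigenvector (-3, 0, -2).
P = [[2, -3, -3], [0, 1, 0], [1, -1, -2]], D = diag(2, -5, -4), P⁻¹ = [[2, 3, -3], [0, 1, 0], [1, 1, -2]].
T⁴ = P·diag(16, 625, 256)·P⁻¹ = [[-704, -2547, 1440], [0, 625, 0], [-480, -1089, 976]].
The requested entry is 625.

625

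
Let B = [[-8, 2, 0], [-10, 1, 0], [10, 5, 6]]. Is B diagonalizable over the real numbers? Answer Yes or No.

Characteristic polynomial: p(s) = s^3 + s^2 - 30s - 72 = (s - 6)(s + 3)(s + 4).
All 3 eigenvalues are distinct, so B is diagonalizable.

Yes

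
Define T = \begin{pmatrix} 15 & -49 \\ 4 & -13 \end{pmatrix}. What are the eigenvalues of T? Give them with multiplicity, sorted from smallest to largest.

Characteristic polynomial: p(s) = s^2 - 2s + 1 = (s - 1)^2.
Roots (with multiplicity): 1, 1.

1, 1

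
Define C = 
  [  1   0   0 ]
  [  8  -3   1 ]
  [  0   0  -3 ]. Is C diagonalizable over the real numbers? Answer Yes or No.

No

Characteristic polynomial: p(s) = s^3 + 5s^2 + 3s - 9 = (s - 1)(s + 3)^2.
s = -3 has algebraic multiplicity 2; rank(C + 3I) = 2, so geometric multiplicity = 1.
Geometric multiplicity < algebraic multiplicity, so C is not diagonalizable.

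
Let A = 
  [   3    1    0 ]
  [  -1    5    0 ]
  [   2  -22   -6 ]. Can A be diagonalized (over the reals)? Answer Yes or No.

Characteristic polynomial: p(t) = t^3 - 2t^2 - 32t + 96 = (t - 4)^2(t + 6).
t = 4 has algebraic multiplicity 2; rank(A − 4I) = 2, so geometric multiplicity = 1.
Geometric multiplicity < algebraic multiplicity, so A is not diagonalizable.

No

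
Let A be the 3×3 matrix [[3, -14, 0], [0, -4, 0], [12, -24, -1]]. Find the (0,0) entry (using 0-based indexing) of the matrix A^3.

Characteristic polynomial: s^3 + 2s^2 - 11s - 12 = (s - 3)(s + 1)(s + 4), so the eigenvalues are -4, -1, 3.
s=3: eigenvector (1, 0, 3).
s=-4: eigenvector (2, 1, 0).
s=-1: eigenvector (0, 0, 1).
P = [[1, 2, 0], [0, 1, 0], [3, 0, 1]], D = diag(3, -4, -1), P⁻¹ = [[1, -2, 0], [0, 1, 0], [-3, 6, 1]].
A³ = P·diag(27, -64, -1)·P⁻¹ = [[27, -182, 0], [0, -64, 0], [84, -168, -1]].
The requested entry is 27.

27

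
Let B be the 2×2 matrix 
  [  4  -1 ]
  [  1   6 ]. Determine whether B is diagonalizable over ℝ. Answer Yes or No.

Characteristic polynomial: p(t) = t^2 - 10t + 25 = (t - 5)^2.
t = 5 has algebraic multiplicity 2; rank(B − 5I) = 1, so geometric multiplicity = 1.
Geometric multiplicity < algebraic multiplicity, so B is not diagonalizable.

No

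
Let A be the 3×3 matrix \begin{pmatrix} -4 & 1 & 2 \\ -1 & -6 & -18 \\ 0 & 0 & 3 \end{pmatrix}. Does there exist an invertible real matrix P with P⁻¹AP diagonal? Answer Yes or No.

Characteristic polynomial: p(λ) = λ^3 + 7λ^2 - 5λ - 75 = (λ - 3)(λ + 5)^2.
λ = -5 has algebraic multiplicity 2; rank(A + 5I) = 2, so geometric multiplicity = 1.
Geometric multiplicity < algebraic multiplicity, so A is not diagonalizable.

No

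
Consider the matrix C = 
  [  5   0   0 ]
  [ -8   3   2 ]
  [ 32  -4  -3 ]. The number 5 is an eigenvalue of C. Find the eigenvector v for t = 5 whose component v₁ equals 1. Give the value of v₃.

4

C − 5I = [[0, 0, 0], [-8, -2, 2], [32, -4, -8]].
Solving (C − 5I)v = 0 gives the eigenspace spanned by (1, 0, 4).
With v₁ = 1, v = (1, 0, 4), so v₃ = 4.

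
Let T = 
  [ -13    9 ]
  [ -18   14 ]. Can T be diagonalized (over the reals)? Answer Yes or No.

Characteristic polynomial: p(μ) = μ^2 - μ - 20 = (μ - 5)(μ + 4).
All 2 eigenvalues are distinct, so T is diagonalizable.

Yes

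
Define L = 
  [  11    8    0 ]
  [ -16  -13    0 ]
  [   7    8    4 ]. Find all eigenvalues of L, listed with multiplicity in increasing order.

-5, 3, 4

Characteristic polynomial: p(t) = t^3 - 2t^2 - 23t + 60 = (t - 4)(t - 3)(t + 5).
Roots (with multiplicity): -5, 3, 4.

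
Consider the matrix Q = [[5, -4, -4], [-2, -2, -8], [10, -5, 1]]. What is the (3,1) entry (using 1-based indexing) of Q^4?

Characteristic polynomial: r^3 - 4r^2 - 15r + 18 = (r - 6)(r - 1)(r + 3), so the eigenvalues are -3, 1, 6.
r=-3: eigenvector (1, 2, 0).
r=6: eigenvector (0, 1, -1).
r=1: eigenvector (-1, -2, 1).
P = [[1, 0, -1], [2, 1, -2], [0, -1, 1]], D = diag(-3, 6, 1), P⁻¹ = [[-1, 1, 1], [-2, 1, 0], [-2, 1, 1]].
Q⁴ = P·diag(81, 1296, 1)·P⁻¹ = [[-79, 80, 80], [-2750, 1456, 160], [2590, -1295, 1]].
The requested entry is 2590.

2590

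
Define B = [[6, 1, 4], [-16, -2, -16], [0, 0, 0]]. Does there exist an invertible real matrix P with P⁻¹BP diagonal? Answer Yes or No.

Characteristic polynomial: p(r) = r^3 - 4r^2 + 4r = r(r - 2)^2.
r = 2 has algebraic multiplicity 2; rank(B − 2I) = 2, so geometric multiplicity = 1.
Geometric multiplicity < algebraic multiplicity, so B is not diagonalizable.

No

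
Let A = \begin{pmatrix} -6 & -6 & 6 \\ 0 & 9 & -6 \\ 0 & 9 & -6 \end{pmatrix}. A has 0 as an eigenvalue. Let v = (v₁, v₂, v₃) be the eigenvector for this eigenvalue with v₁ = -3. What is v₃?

A = [[-6, -6, 6], [0, 9, -6], [0, 9, -6]].
Solving (A)v = 0 gives the eigenspace spanned by (-3, -6, -9).
With v₁ = -3, v = (-3, -6, -9), so v₃ = -9.

-9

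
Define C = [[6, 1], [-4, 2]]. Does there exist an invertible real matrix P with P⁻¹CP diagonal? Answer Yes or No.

Characteristic polynomial: p(λ) = λ^2 - 8λ + 16 = (λ - 4)^2.
λ = 4 has algebraic multiplicity 2; rank(C − 4I) = 1, so geometric multiplicity = 1.
Geometric multiplicity < algebraic multiplicity, so C is not diagonalizable.

No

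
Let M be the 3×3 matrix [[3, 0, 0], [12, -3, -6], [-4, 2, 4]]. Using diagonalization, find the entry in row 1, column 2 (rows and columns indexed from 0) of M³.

-6

Characteristic polynomial: μ^3 - 4μ^2 + 3μ = μ(μ - 3)(μ - 1), so the eigenvalues are 0, 1, 3.
μ=0: eigenvector (0, -2, 1).
μ=1: eigenvector (0, -3, 2).
μ=3: eigenvector (1, 2, 0).
P = [[0, 0, 1], [-2, -3, 2], [1, 2, 0]], D = diag(0, 1, 3), P⁻¹ = [[4, -2, -3], [-2, 1, 2], [1, 0, 0]].
M³ = P·diag(0, 1, 27)·P⁻¹ = [[27, 0, 0], [60, -3, -6], [-4, 2, 4]].
The requested entry is -6.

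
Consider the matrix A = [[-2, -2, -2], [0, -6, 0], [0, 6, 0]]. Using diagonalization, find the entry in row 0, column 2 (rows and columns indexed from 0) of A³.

Characteristic polynomial: λ^3 + 8λ^2 + 12λ = λ(λ + 2)(λ + 6), so the eigenvalues are -6, -2, 0.
λ=0: eigenvector (-1, 0, 1).
λ=-6: eigenvector (0, 1, -1).
λ=-2: eigenvector (1, 0, 0).
P = [[-1, 0, 1], [0, 1, 0], [1, -1, 0]], D = diag(0, -6, -2), P⁻¹ = [[0, 1, 1], [0, 1, 0], [1, 1, 1]].
A³ = P·diag(0, -216, -8)·P⁻¹ = [[-8, -8, -8], [0, -216, 0], [0, 216, 0]].
The requested entry is -8.

-8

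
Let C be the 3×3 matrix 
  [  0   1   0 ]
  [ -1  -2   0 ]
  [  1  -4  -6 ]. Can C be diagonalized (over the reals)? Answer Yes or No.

No

Characteristic polynomial: p(s) = s^3 + 8s^2 + 13s + 6 = (s + 1)^2(s + 6).
s = -1 has algebraic multiplicity 2; rank(C + 1I) = 2, so geometric multiplicity = 1.
Geometric multiplicity < algebraic multiplicity, so C is not diagonalizable.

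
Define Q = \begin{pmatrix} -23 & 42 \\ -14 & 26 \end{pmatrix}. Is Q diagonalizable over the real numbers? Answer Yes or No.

Characteristic polynomial: p(r) = r^2 - 3r - 10 = (r - 5)(r + 2).
All 2 eigenvalues are distinct, so Q is diagonalizable.

Yes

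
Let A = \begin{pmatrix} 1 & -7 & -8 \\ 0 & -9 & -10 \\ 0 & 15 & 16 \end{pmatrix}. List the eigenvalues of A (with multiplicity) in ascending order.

Characteristic polynomial: p(s) = s^3 - 8s^2 + 13s - 6 = (s - 6)(s - 1)^2.
Roots (with multiplicity): 1, 1, 6.

1, 1, 6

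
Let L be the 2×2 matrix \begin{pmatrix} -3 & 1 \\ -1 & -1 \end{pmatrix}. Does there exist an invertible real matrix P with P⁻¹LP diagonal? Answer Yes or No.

Characteristic polynomial: p(λ) = λ^2 + 4λ + 4 = (λ + 2)^2.
λ = -2 has algebraic multiplicity 2; rank(L + 2I) = 1, so geometric multiplicity = 1.
Geometric multiplicity < algebraic multiplicity, so L is not diagonalizable.

No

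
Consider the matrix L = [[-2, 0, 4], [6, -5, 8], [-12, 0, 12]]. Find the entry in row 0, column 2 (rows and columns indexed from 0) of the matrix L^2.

Characteristic polynomial: r^3 - 5r^2 - 26r + 120 = (r - 6)(r - 4)(r + 5), so the eigenvalues are -5, 4, 6.
r=6: eigenvector (1, 2, 2).
r=-5: eigenvector (0, 1, 0).
r=4: eigenvector (-2, -4, -3).
P = [[1, 0, -2], [2, 1, -4], [2, 0, -3]], D = diag(6, -5, 4), P⁻¹ = [[-3, 0, 2], [-2, 1, 0], [-2, 0, 1]].
L² = P·diag(36, 25, 16)·P⁻¹ = [[-44, 0, 40], [-138, 25, 80], [-120, 0, 96]].
The requested entry is 40.

40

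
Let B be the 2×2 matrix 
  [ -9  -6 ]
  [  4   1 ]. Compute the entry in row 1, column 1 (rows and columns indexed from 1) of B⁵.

-8889

Characteristic polynomial: s^2 + 8s + 15 = (s + 3)(s + 5), so the eigenvalues are -5, -3.
s=-3: eigenvector (-1, 1).
s=-5: eigenvector (3, -2).
P = [[-1, 3], [1, -2]], D = diag(-3, -5), P⁻¹ = [[2, 3], [1, 1]].
B⁵ = P·diag(-243, -3125)·P⁻¹ = [[-8889, -8646], [5764, 5521]].
The requested entry is -8889.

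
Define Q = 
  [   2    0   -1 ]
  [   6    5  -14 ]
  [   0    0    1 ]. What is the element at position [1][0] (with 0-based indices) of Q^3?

Characteristic polynomial: s^3 - 8s^2 + 17s - 10 = (s - 5)(s - 2)(s - 1), so the eigenvalues are 1, 2, 5.
s=2: eigenvector (1, -2, 0).
s=5: eigenvector (0, 1, 0).
s=1: eigenvector (1, 2, 1).
P = [[1, 0, 1], [-2, 1, 2], [0, 0, 1]], D = diag(2, 5, 1), P⁻¹ = [[1, 0, -1], [2, 1, -4], [0, 0, 1]].
Q³ = P·diag(8, 125, 1)·P⁻¹ = [[8, 0, -7], [234, 125, -482], [0, 0, 1]].
The requested entry is 234.

234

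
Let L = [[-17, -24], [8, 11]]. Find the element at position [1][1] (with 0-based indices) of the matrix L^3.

Characteristic polynomial: s^2 + 6s + 5 = (s + 1)(s + 5), so the eigenvalues are -5, -1.
s=-1: eigenvector (-3, 2).
s=-5: eigenvector (-2, 1).
P = [[-3, -2], [2, 1]], D = diag(-1, -5), P⁻¹ = [[1, 2], [-2, -3]].
L³ = P·diag(-1, -125)·P⁻¹ = [[-497, -744], [248, 371]].
The requested entry is 371.

371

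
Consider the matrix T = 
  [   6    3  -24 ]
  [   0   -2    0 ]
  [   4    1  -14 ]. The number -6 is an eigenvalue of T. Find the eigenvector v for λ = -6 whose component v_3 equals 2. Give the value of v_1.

4

T + 6I = [[12, 3, -24], [0, 4, 0], [4, 1, -8]].
Solving (T + 6I)v = 0 gives the eigenspace spanned by (4, 0, 2).
With v_3 = 2, v = (4, 0, 2), so v_1 = 4.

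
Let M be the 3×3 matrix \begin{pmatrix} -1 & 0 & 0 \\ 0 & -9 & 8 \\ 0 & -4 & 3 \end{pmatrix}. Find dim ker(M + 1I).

2

M + 1I = [[0, 0, 0], [0, -8, 8], [0, -4, 4]].
This matrix has rank 1, so its null space has dimension 3 − 1 = 2.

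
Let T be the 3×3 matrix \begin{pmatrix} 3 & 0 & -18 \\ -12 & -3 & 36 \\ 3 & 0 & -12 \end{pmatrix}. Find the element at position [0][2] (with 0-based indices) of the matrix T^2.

Characteristic polynomial: r^3 + 12r^2 + 45r + 54 = (r + 3)^2(r + 6), so the eigenvalues are -6, -3, -3.
r=-3: eigenvector (3, -8, 1).
r=-3: eigenvector (0, 1, 0).
r=-6: eigenvector (2, -4, 1).
P = [[3, 0, 2], [-8, 1, -4], [1, 0, 1]], D = diag(-3, -3, -6), P⁻¹ = [[1, 0, -2], [4, 1, -4], [-1, 0, 3]].
T² = P·diag(9, 9, 36)·P⁻¹ = [[-45, 0, 162], [108, 9, -324], [-27, 0, 90]].
The requested entry is 162.

162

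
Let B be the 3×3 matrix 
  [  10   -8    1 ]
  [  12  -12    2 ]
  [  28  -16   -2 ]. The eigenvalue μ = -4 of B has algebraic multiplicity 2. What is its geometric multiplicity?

B + 4I = [[14, -8, 1], [12, -8, 2], [28, -16, 2]].
This matrix has rank 2, so its null space has dimension 3 − 2 = 1.

1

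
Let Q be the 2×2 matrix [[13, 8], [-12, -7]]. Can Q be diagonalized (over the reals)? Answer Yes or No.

Characteristic polynomial: p(s) = s^2 - 6s + 5 = (s - 5)(s - 1).
All 2 eigenvalues are distinct, so Q is diagonalizable.

Yes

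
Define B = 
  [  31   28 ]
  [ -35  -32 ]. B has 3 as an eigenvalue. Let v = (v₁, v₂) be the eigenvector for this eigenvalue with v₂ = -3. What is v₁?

3

B − 3I = [[28, 28], [-35, -35]].
Solving (B − 3I)v = 0 gives the eigenspace spanned by (3, -3).
With v₂ = -3, v = (3, -3), so v₁ = 3.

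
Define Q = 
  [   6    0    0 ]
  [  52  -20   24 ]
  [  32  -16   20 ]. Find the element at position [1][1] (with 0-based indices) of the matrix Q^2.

Characteristic polynomial: r^3 - 6r^2 - 16r + 96 = (r - 6)(r - 4)(r + 4), so the eigenvalues are -4, 4, 6.
r=6: eigenvector (1, 2, 0).
r=4: eigenvector (0, 1, 1).
r=-4: eigenvector (0, 3, 2).
P = [[1, 0, 0], [2, 1, 3], [0, 1, 2]], D = diag(6, 4, -4), P⁻¹ = [[1, 0, 0], [4, -2, 3], [-2, 1, -1]].
Q² = P·diag(36, 16, 16)·P⁻¹ = [[36, 0, 0], [40, 16, 0], [0, 0, 16]].
The requested entry is 16.

16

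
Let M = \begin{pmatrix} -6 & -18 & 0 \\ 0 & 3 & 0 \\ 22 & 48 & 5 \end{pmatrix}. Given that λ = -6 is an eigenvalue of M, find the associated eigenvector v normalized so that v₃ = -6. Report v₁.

3

M + 6I = [[0, -18, 0], [0, 9, 0], [22, 48, 11]].
Solving (M + 6I)v = 0 gives the eigenspace spanned by (3, 0, -6).
With v₃ = -6, v = (3, 0, -6), so v₁ = 3.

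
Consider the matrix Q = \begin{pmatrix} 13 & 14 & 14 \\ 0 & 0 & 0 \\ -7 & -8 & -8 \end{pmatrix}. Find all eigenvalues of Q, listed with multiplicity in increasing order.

Characteristic polynomial: p(λ) = λ^3 - 5λ^2 - 6λ = λ(λ - 6)(λ + 1).
Roots (with multiplicity): -1, 0, 6.

-1, 0, 6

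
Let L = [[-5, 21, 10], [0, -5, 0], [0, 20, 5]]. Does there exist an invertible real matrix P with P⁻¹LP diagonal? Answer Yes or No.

Characteristic polynomial: p(s) = s^3 + 5s^2 - 25s - 125 = (s - 5)(s + 5)^2.
s = -5 has algebraic multiplicity 2; rank(L + 5I) = 2, so geometric multiplicity = 1.
Geometric multiplicity < algebraic multiplicity, so L is not diagonalizable.

No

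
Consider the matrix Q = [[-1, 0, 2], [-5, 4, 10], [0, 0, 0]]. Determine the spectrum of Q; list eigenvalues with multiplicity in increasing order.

-1, 0, 4

Characteristic polynomial: p(s) = s^3 - 3s^2 - 4s = s(s - 4)(s + 1).
Roots (with multiplicity): -1, 0, 4.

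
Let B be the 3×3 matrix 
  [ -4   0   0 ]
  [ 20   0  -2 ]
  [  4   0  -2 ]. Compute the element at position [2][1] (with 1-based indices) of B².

Characteristic polynomial: λ^3 + 6λ^2 + 8λ = λ(λ + 2)(λ + 4), so the eigenvalues are -4, -2, 0.
λ=-4: eigenvector (1, -6, -2).
λ=0: eigenvector (0, 1, 0).
λ=-2: eigenvector (0, 1, 1).
P = [[1, 0, 0], [-6, 1, 1], [-2, 0, 1]], D = diag(-4, 0, -2), P⁻¹ = [[1, 0, 0], [4, 1, -1], [2, 0, 1]].
B² = P·diag(16, 0, 4)·P⁻¹ = [[16, 0, 0], [-88, 0, 4], [-24, 0, 4]].
The requested entry is -88.

-88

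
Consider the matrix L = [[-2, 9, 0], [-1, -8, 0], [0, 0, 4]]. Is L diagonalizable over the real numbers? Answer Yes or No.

No

Characteristic polynomial: p(μ) = μ^3 + 6μ^2 - 15μ - 100 = (μ - 4)(μ + 5)^2.
μ = -5 has algebraic multiplicity 2; rank(L + 5I) = 2, so geometric multiplicity = 1.
Geometric multiplicity < algebraic multiplicity, so L is not diagonalizable.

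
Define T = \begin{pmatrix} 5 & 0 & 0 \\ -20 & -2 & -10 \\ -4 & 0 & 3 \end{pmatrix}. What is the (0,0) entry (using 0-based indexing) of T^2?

25

Characteristic polynomial: s^3 - 6s^2 - s + 30 = (s - 5)(s - 3)(s + 2), so the eigenvalues are -2, 3, 5.
s=5: eigenvector (1, 0, -2).
s=-2: eigenvector (0, 1, 0).
s=3: eigenvector (0, -2, 1).
P = [[1, 0, 0], [0, 1, -2], [-2, 0, 1]], D = diag(5, -2, 3), P⁻¹ = [[1, 0, 0], [4, 1, 2], [2, 0, 1]].
T² = P·diag(25, 4, 9)·P⁻¹ = [[25, 0, 0], [-20, 4, -10], [-32, 0, 9]].
The requested entry is 25.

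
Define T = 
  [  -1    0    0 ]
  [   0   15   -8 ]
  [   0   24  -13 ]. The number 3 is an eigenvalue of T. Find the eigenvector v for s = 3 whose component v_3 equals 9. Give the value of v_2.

6

T − 3I = [[-4, 0, 0], [0, 12, -8], [0, 24, -16]].
Solving (T − 3I)v = 0 gives the eigenspace spanned by (0, 6, 9).
With v_3 = 9, v = (0, 6, 9), so v_2 = 6.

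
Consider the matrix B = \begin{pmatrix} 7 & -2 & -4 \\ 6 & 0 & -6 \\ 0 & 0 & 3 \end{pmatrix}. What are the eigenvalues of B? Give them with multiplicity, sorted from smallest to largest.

Characteristic polynomial: p(μ) = μ^3 - 10μ^2 + 33μ - 36 = (μ - 4)(μ - 3)^2.
Roots (with multiplicity): 3, 3, 4.

3, 3, 4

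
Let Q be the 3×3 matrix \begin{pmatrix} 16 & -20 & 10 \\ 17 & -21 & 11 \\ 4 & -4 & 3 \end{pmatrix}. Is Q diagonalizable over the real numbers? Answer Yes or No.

No

Characteristic polynomial: p(μ) = μ^3 + 2μ^2 - 7μ + 4 = (μ - 1)^2(μ + 4).
μ = 1 has algebraic multiplicity 2; rank(Q − 1I) = 2, so geometric multiplicity = 1.
Geometric multiplicity < algebraic multiplicity, so Q is not diagonalizable.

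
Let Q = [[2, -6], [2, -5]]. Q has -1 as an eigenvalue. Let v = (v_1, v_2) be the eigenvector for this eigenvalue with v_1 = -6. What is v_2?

-3

Q + 1I = [[3, -6], [2, -4]].
Solving (Q + 1I)v = 0 gives the eigenspace spanned by (-6, -3).
With v_1 = -6, v = (-6, -3), so v_2 = -3.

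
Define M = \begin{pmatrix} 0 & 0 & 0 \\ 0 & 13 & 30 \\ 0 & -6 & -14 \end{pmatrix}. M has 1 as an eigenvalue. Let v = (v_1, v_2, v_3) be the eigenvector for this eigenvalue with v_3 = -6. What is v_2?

15

M − 1I = [[-1, 0, 0], [0, 12, 30], [0, -6, -15]].
Solving (M − 1I)v = 0 gives the eigenspace spanned by (0, 15, -6).
With v_3 = -6, v = (0, 15, -6), so v_2 = 15.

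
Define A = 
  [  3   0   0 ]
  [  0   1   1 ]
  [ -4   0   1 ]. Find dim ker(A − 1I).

A − 1I = [[2, 0, 0], [0, 0, 1], [-4, 0, 0]].
This matrix has rank 2, so its null space has dimension 3 − 2 = 1.

1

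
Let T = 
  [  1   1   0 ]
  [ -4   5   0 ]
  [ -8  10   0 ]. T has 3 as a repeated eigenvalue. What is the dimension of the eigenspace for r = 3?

T − 3I = [[-2, 1, 0], [-4, 2, 0], [-8, 10, -3]].
This matrix has rank 2, so its null space has dimension 3 − 2 = 1.

1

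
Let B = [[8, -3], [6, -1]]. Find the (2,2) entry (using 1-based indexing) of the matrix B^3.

-109

Characteristic polynomial: t^2 - 7t + 10 = (t - 5)(t - 2), so the eigenvalues are 2, 5.
t=2: eigenvector (-1, -2).
t=5: eigenvector (1, 1).
P = [[-1, 1], [-2, 1]], D = diag(2, 5), P⁻¹ = [[1, -1], [2, -1]].
B³ = P·diag(8, 125)·P⁻¹ = [[242, -117], [234, -109]].
The requested entry is -109.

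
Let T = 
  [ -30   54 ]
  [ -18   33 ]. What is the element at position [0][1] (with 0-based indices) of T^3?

Characteristic polynomial: λ^2 - 3λ - 18 = (λ - 6)(λ + 3), so the eigenvalues are -3, 6.
λ=6: eigenvector (3, 2).
λ=-3: eigenvector (-2, -1).
P = [[3, -2], [2, -1]], D = diag(6, -3), P⁻¹ = [[-1, 2], [-2, 3]].
T³ = P·diag(216, -27)·P⁻¹ = [[-756, 1458], [-486, 945]].
The requested entry is 1458.

1458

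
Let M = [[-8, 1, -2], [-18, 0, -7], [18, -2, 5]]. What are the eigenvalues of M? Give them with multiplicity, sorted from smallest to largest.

Characteristic polynomial: p(r) = r^3 + 3r^2 - 4 = (r - 1)(r + 2)^2.
Roots (with multiplicity): -2, -2, 1.

-2, -2, 1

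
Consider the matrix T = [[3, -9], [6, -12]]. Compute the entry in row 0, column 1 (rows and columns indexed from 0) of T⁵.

Characteristic polynomial: s^2 + 9s + 18 = (s + 3)(s + 6), so the eigenvalues are -6, -3.
s=-3: eigenvector (3, 2).
s=-6: eigenvector (1, 1).
P = [[3, 1], [2, 1]], D = diag(-3, -6), P⁻¹ = [[1, -1], [-2, 3]].
T⁵ = P·diag(-243, -7776)·P⁻¹ = [[14823, -22599], [15066, -22842]].
The requested entry is -22599.

-22599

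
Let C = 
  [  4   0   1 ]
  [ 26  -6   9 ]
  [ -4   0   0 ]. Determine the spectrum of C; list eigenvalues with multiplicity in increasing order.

Characteristic polynomial: p(λ) = λ^3 + 2λ^2 - 20λ + 24 = (λ - 2)^2(λ + 6).
Roots (with multiplicity): -6, 2, 2.

-6, 2, 2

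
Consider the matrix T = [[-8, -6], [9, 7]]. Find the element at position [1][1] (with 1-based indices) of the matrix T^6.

Characteristic polynomial: λ^2 + λ - 2 = (λ - 1)(λ + 2), so the eigenvalues are -2, 1.
λ=-2: eigenvector (1, -1).
λ=1: eigenvector (-2, 3).
P = [[1, -2], [-1, 3]], D = diag(-2, 1), P⁻¹ = [[3, 2], [1, 1]].
T⁶ = P·diag(64, 1)·P⁻¹ = [[190, 126], [-189, -125]].
The requested entry is 190.

190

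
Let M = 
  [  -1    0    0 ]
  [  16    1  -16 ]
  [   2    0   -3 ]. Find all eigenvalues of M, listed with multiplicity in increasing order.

Characteristic polynomial: p(λ) = λ^3 + 3λ^2 - λ - 3 = (λ - 1)(λ + 1)(λ + 3).
Roots (with multiplicity): -3, -1, 1.

-3, -1, 1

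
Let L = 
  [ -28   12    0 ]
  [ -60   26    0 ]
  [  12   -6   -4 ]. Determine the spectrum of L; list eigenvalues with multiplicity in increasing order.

Characteristic polynomial: p(λ) = λ^3 + 6λ^2 - 32 = (λ - 2)(λ + 4)^2.
Roots (with multiplicity): -4, -4, 2.

-4, -4, 2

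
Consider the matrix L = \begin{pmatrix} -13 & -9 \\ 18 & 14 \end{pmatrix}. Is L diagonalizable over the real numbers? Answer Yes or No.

Yes

Characteristic polynomial: p(s) = s^2 - s - 20 = (s - 5)(s + 4).
All 2 eigenvalues are distinct, so L is diagonalizable.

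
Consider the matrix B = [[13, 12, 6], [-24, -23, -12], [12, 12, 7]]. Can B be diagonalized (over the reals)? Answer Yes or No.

Yes

Characteristic polynomial: p(λ) = λ^3 + 3λ^2 - 9λ + 5 = (λ - 1)^2(λ + 5).
λ = 1 has algebraic multiplicity 2; rank(B − 1I) = 1, so geometric multiplicity = 2.
Every eigenvalue has geometric = algebraic multiplicity, so B is diagonalizable.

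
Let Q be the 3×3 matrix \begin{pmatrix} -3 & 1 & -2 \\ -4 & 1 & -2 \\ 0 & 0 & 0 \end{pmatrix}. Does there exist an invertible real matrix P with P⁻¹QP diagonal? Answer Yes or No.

No

Characteristic polynomial: p(t) = t^3 + 2t^2 + t = t(t + 1)^2.
t = -1 has algebraic multiplicity 2; rank(Q + 1I) = 2, so geometric multiplicity = 1.
Geometric multiplicity < algebraic multiplicity, so Q is not diagonalizable.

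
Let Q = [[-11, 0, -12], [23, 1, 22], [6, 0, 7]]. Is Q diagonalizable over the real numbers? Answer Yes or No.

Characteristic polynomial: p(r) = r^3 + 3r^2 - 9r + 5 = (r - 1)^2(r + 5).
r = 1 has algebraic multiplicity 2; rank(Q − 1I) = 2, so geometric multiplicity = 1.
Geometric multiplicity < algebraic multiplicity, so Q is not diagonalizable.

No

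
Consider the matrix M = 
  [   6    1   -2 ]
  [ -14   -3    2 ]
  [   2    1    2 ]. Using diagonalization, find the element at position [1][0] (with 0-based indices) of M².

Characteristic polynomial: s^3 - 5s^2 + 4s = s(s - 4)(s - 1), so the eigenvalues are 0, 1, 4.
s=4: eigenvector (1, -2, 0).
s=0: eigenvector (-1, 4, -1).
s=1: eigenvector (1, -3, 1).
P = [[1, -1, 1], [-2, 4, -3], [0, -1, 1]], D = diag(4, 0, 1), P⁻¹ = [[1, 0, -1], [2, 1, 1], [2, 1, 2]].
M² = P·diag(16, 0, 1)·P⁻¹ = [[18, 1, -14], [-38, -3, 26], [2, 1, 2]].
The requested entry is -38.

-38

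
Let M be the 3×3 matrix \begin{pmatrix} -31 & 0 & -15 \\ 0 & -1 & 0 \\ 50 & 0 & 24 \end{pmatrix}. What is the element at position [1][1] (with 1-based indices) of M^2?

Characteristic polynomial: s^3 + 8s^2 + 13s + 6 = (s + 1)^2(s + 6), so the eigenvalues are -6, -1, -1.
s=-1: eigenvector (-1, 0, 2).
s=-1: eigenvector (1, 1, -2).
s=-6: eigenvector (3, 0, -5).
P = [[-1, 1, 3], [0, 1, 0], [2, -2, -5]], D = diag(-1, -1, -6), P⁻¹ = [[5, 1, 3], [0, 1, 0], [2, 0, 1]].
M² = P·diag(1, 1, 36)·P⁻¹ = [[211, 0, 105], [0, 1, 0], [-350, 0, -174]].
The requested entry is 211.

211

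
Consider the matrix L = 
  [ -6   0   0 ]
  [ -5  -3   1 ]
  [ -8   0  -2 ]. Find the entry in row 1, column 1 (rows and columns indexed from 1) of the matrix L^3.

Characteristic polynomial: s^3 + 11s^2 + 36s + 36 = (s + 2)(s + 3)(s + 6), so the eigenvalues are -6, -3, -2.
s=-6: eigenvector (1, 1, 2).
s=-2: eigenvector (0, 1, 1).
s=-3: eigenvector (0, 1, 0).
P = [[1, 0, 0], [1, 1, 1], [2, 1, 0]], D = diag(-6, -2, -3), P⁻¹ = [[1, 0, 0], [-2, 0, 1], [1, 1, -1]].
L³ = P·diag(-216, -8, -27)·P⁻¹ = [[-216, 0, 0], [-227, -27, 19], [-416, 0, -8]].
The requested entry is -216.

-216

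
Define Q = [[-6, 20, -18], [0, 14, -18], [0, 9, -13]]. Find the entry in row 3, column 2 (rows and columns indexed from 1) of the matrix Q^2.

9

Characteristic polynomial: r^3 + 5r^2 - 26r - 120 = (r - 5)(r + 4)(r + 6), so the eigenvalues are -6, -4, 5.
r=-6: eigenvector (1, 0, 0).
r=-4: eigenvector (-1, -1, -1).
r=5: eigenvector (2, 2, 1).
P = [[1, -1, 2], [0, -1, 2], [0, -1, 1]], D = diag(-6, -4, 5), P⁻¹ = [[1, -1, 0], [0, 1, -2], [0, 1, -1]].
Q² = P·diag(36, 16, 25)·P⁻¹ = [[36, -2, -18], [0, 34, -18], [0, 9, 7]].
The requested entry is 9.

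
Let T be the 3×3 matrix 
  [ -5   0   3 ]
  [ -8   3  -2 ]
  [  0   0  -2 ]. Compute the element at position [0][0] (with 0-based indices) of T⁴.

625

Characteristic polynomial: μ^3 + 4μ^2 - 11μ - 30 = (μ - 3)(μ + 2)(μ + 5), so the eigenvalues are -5, -2, 3.
μ=-2: eigenvector (1, 2, 1).
μ=3: eigenvector (0, 1, 0).
μ=-5: eigenvector (1, 1, 0).
P = [[1, 0, 1], [2, 1, 1], [1, 0, 0]], D = diag(-2, 3, -5), P⁻¹ = [[0, 0, 1], [-1, 1, -1], [1, 0, -1]].
T⁴ = P·diag(16, 81, 625)·P⁻¹ = [[625, 0, -609], [544, 81, -674], [0, 0, 16]].
The requested entry is 625.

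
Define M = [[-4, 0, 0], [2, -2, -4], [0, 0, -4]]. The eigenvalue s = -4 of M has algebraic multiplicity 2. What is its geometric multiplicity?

2

M + 4I = [[0, 0, 0], [2, 2, -4], [0, 0, 0]].
This matrix has rank 1, so its null space has dimension 3 − 1 = 2.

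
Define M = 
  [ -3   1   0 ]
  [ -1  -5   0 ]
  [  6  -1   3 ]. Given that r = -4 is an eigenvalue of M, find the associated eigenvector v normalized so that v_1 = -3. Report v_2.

3

M + 4I = [[1, 1, 0], [-1, -1, 0], [6, -1, 7]].
Solving (M + 4I)v = 0 gives the eigenspace spanned by (-3, 3, 3).
With v_1 = -3, v = (-3, 3, 3), so v_2 = 3.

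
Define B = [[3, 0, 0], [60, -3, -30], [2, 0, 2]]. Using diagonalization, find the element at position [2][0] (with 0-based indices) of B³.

38

Characteristic polynomial: r^3 - 2r^2 - 9r + 18 = (r - 3)(r - 2)(r + 3), so the eigenvalues are -3, 2, 3.
r=3: eigenvector (1, 0, 2).
r=-3: eigenvector (0, 1, 0).
r=2: eigenvector (0, -6, 1).
P = [[1, 0, 0], [0, 1, -6], [2, 0, 1]], D = diag(3, -3, 2), P⁻¹ = [[1, 0, 0], [-12, 1, 6], [-2, 0, 1]].
B³ = P·diag(27, -27, 8)·P⁻¹ = [[27, 0, 0], [420, -27, -210], [38, 0, 8]].
The requested entry is 38.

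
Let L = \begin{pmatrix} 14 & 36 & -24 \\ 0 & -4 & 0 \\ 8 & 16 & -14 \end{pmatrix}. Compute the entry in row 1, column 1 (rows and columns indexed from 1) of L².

4

Characteristic polynomial: t^3 + 4t^2 - 4t - 16 = (t - 2)(t + 2)(t + 4), so the eigenvalues are -4, -2, 2.
t=2: eigenvector (2, 0, 1).
t=-4: eigenvector (-2, 1, 0).
t=-2: eigenvector (-3, 0, -2).
P = [[2, -2, -3], [0, 1, 0], [1, 0, -2]], D = diag(2, -4, -2), P⁻¹ = [[2, 4, -3], [0, 1, 0], [1, 2, -2]].
L² = P·diag(4, 16, 4)·P⁻¹ = [[4, -24, 0], [0, 16, 0], [0, 0, 4]].
The requested entry is 4.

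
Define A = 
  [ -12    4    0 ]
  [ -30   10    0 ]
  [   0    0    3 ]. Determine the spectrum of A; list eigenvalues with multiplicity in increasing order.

-2, 0, 3

Characteristic polynomial: p(s) = s^3 - s^2 - 6s = s(s - 3)(s + 2).
Roots (with multiplicity): -2, 0, 3.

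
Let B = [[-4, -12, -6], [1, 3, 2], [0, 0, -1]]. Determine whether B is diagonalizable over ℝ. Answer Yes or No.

Yes

Characteristic polynomial: p(r) = r^3 + 2r^2 + r = r(r + 1)^2.
r = -1 has algebraic multiplicity 2; rank(B + 1I) = 1, so geometric multiplicity = 2.
Every eigenvalue has geometric = algebraic multiplicity, so B is diagonalizable.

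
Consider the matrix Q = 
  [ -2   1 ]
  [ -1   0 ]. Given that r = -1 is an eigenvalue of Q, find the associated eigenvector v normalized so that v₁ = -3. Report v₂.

-3

Q + 1I = [[-1, 1], [-1, 1]].
Solving (Q + 1I)v = 0 gives the eigenspace spanned by (-3, -3).
With v₁ = -3, v = (-3, -3), so v₂ = -3.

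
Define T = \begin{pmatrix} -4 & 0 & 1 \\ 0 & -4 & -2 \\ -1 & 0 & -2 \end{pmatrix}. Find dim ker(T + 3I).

1

T + 3I = [[-1, 0, 1], [0, -1, -2], [-1, 0, 1]].
This matrix has rank 2, so its null space has dimension 3 − 2 = 1.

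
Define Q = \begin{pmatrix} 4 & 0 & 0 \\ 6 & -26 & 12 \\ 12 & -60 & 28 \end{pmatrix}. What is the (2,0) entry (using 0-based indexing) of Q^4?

Characteristic polynomial: μ^3 - 6μ^2 + 32 = (μ - 4)^2(μ + 2), so the eigenvalues are -2, 4, 4.
μ=-2: eigenvector (0, 1, 2).
μ=4: eigenvector (1, 1, 2).
μ=4: eigenvector (0, 2, 5).
P = [[0, 1, 0], [1, 1, 2], [2, 2, 5]], D = diag(-2, 4, 4), P⁻¹ = [[-1, 5, -2], [1, 0, 0], [0, -2, 1]].
Q⁴ = P·diag(16, 256, 256)·P⁻¹ = [[256, 0, 0], [240, -944, 480], [480, -2400, 1216]].
The requested entry is 480.

480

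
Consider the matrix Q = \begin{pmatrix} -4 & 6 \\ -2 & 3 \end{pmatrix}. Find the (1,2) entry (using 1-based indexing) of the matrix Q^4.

Characteristic polynomial: r^2 + r = r(r + 1), so the eigenvalues are -1, 0.
r=0: eigenvector (-3, -2).
r=-1: eigenvector (2, 1).
P = [[-3, 2], [-2, 1]], D = diag(0, -1), P⁻¹ = [[1, -2], [2, -3]].
Q⁴ = P·diag(0, 1)·P⁻¹ = [[4, -6], [2, -3]].
The requested entry is -6.

-6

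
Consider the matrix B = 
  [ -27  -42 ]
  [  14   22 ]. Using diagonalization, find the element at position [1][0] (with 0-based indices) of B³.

434

Characteristic polynomial: t^2 + 5t - 6 = (t - 1)(t + 6), so the eigenvalues are -6, 1.
t=-6: eigenvector (-2, 1).
t=1: eigenvector (-3, 2).
P = [[-2, -3], [1, 2]], D = diag(-6, 1), P⁻¹ = [[-2, -3], [1, 2]].
B³ = P·diag(-216, 1)·P⁻¹ = [[-867, -1302], [434, 652]].
The requested entry is 434.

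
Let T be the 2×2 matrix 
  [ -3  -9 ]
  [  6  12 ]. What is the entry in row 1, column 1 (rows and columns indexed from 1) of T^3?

-351

Characteristic polynomial: r^2 - 9r + 18 = (r - 6)(r - 3), so the eigenvalues are 3, 6.
r=3: eigenvector (3, -2).
r=6: eigenvector (1, -1).
P = [[3, 1], [-2, -1]], D = diag(3, 6), P⁻¹ = [[1, 1], [-2, -3]].
T³ = P·diag(27, 216)·P⁻¹ = [[-351, -567], [378, 594]].
The requested entry is -351.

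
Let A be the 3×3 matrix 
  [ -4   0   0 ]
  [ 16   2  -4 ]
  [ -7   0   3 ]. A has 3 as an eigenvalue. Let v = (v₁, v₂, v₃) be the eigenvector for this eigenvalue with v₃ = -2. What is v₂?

8

A − 3I = [[-7, 0, 0], [16, -1, -4], [-7, 0, 0]].
Solving (A − 3I)v = 0 gives the eigenspace spanned by (0, 8, -2).
With v₃ = -2, v = (0, 8, -2), so v₂ = 8.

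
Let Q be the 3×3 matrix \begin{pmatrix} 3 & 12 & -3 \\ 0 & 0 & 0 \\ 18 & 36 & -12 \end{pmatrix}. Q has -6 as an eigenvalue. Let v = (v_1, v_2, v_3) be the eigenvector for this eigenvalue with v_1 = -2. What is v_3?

-6

Q + 6I = [[9, 12, -3], [0, 6, 0], [18, 36, -6]].
Solving (Q + 6I)v = 0 gives the eigenspace spanned by (-2, 0, -6).
With v_1 = -2, v = (-2, 0, -6), so v_3 = -6.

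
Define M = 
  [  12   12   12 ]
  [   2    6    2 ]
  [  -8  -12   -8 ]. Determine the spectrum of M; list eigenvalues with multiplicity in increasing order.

Characteristic polynomial: p(r) = r^3 - 10r^2 + 24r = r(r - 6)(r - 4).
Roots (with multiplicity): 0, 4, 6.

0, 4, 6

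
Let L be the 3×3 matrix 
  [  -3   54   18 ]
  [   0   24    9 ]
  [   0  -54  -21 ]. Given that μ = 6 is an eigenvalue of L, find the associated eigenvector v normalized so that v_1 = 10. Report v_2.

5

L − 6I = [[-9, 54, 18], [0, 18, 9], [0, -54, -27]].
Solving (L − 6I)v = 0 gives the eigenspace spanned by (10, 5, -10).
With v_1 = 10, v = (10, 5, -10), so v_2 = 5.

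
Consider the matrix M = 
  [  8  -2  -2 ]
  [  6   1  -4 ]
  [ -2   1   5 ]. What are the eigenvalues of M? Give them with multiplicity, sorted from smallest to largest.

4, 5, 5

Characteristic polynomial: p(s) = s^3 - 14s^2 + 65s - 100 = (s - 5)^2(s - 4).
Roots (with multiplicity): 4, 5, 5.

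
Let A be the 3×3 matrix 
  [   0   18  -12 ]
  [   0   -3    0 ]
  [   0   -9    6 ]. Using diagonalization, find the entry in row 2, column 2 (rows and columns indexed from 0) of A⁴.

Characteristic polynomial: r^3 - 3r^2 - 18r = r(r - 6)(r + 3), so the eigenvalues are -3, 0, 6.
r=-3: eigenvector (-2, 1, 1).
r=0: eigenvector (1, 0, 0).
r=6: eigenvector (-2, 0, 1).
P = [[-2, 1, -2], [1, 0, 0], [1, 0, 1]], D = diag(-3, 0, 6), P⁻¹ = [[0, 1, 0], [1, 0, 2], [0, -1, 1]].
A⁴ = P·diag(81, 0, 1296)·P⁻¹ = [[0, 2430, -2592], [0, 81, 0], [0, -1215, 1296]].
The requested entry is 1296.

1296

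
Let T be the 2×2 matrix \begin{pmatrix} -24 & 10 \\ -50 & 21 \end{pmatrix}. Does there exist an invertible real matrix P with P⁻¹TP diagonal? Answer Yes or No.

Characteristic polynomial: p(s) = s^2 + 3s - 4 = (s - 1)(s + 4).
All 2 eigenvalues are distinct, so T is diagonalizable.

Yes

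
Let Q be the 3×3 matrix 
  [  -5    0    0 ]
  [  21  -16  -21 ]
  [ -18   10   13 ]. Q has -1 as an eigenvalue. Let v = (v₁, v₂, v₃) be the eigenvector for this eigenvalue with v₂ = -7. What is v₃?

Q + 1I = [[-4, 0, 0], [21, -15, -21], [-18, 10, 14]].
Solving (Q + 1I)v = 0 gives the eigenspace spanned by (0, -7, 5).
With v₂ = -7, v = (0, -7, 5), so v₃ = 5.

5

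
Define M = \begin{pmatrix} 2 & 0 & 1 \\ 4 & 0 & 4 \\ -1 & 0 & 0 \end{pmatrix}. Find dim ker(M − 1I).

1

M − 1I = [[1, 0, 1], [4, -1, 4], [-1, 0, -1]].
This matrix has rank 2, so its null space has dimension 3 − 2 = 1.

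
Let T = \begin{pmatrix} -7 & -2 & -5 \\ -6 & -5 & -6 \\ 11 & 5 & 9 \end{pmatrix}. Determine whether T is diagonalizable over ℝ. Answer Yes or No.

No

Characteristic polynomial: p(r) = r^3 + 3r^2 - 4 = (r - 1)(r + 2)^2.
r = -2 has algebraic multiplicity 2; rank(T + 2I) = 2, so geometric multiplicity = 1.
Geometric multiplicity < algebraic multiplicity, so T is not diagonalizable.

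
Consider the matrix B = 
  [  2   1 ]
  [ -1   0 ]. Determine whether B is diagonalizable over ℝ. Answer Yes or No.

No

Characteristic polynomial: p(t) = t^2 - 2t + 1 = (t - 1)^2.
t = 1 has algebraic multiplicity 2; rank(B − 1I) = 1, so geometric multiplicity = 1.
Geometric multiplicity < algebraic multiplicity, so B is not diagonalizable.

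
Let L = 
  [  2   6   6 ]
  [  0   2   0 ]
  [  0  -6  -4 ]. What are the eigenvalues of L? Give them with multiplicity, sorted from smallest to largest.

-4, 2, 2

Characteristic polynomial: p(r) = r^3 - 12r + 16 = (r - 2)^2(r + 4).
Roots (with multiplicity): -4, 2, 2.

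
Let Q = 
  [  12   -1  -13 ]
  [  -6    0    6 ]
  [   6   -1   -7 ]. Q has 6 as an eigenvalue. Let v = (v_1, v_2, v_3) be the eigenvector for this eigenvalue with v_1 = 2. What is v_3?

1

Q − 6I = [[6, -1, -13], [-6, -6, 6], [6, -1, -13]].
Solving (Q − 6I)v = 0 gives the eigenspace spanned by (2, -1, 1).
With v_1 = 2, v = (2, -1, 1), so v_3 = 1.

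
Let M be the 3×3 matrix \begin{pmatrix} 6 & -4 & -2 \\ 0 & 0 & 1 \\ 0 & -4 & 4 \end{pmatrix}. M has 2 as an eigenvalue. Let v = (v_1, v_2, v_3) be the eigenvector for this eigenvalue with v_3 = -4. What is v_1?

M − 2I = [[4, -4, -2], [0, -2, 1], [0, -4, 2]].
Solving (M − 2I)v = 0 gives the eigenspace spanned by (-4, -2, -4).
With v_3 = -4, v = (-4, -2, -4), so v_1 = -4.

-4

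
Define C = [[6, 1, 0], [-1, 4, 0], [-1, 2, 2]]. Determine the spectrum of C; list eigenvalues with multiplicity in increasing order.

Characteristic polynomial: p(r) = r^3 - 12r^2 + 45r - 50 = (r - 5)^2(r - 2).
Roots (with multiplicity): 2, 5, 5.

2, 5, 5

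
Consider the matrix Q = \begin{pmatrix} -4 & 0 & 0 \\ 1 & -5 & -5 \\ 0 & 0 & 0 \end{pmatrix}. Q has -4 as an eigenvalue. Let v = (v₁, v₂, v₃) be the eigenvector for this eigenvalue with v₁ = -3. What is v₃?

Q + 4I = [[0, 0, 0], [1, -1, -5], [0, 0, 4]].
Solving (Q + 4I)v = 0 gives the eigenspace spanned by (-3, -3, 0).
With v₁ = -3, v = (-3, -3, 0), so v₃ = 0.

0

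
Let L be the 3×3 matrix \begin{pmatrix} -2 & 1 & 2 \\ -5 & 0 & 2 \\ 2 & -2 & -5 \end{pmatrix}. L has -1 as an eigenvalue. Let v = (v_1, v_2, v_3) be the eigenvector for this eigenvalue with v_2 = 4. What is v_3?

-2

L + 1I = [[-1, 1, 2], [-5, 1, 2], [2, -2, -4]].
Solving (L + 1I)v = 0 gives the eigenspace spanned by (0, 4, -2).
With v_2 = 4, v = (0, 4, -2), so v_3 = -2.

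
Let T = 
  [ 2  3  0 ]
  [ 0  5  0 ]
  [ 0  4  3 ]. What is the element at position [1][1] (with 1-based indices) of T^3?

8

Characteristic polynomial: λ^3 - 10λ^2 + 31λ - 30 = (λ - 5)(λ - 3)(λ - 2), so the eigenvalues are 2, 3, 5.
λ=2: eigenvector (1, 0, 0).
λ=3: eigenvector (0, 0, 1).
λ=5: eigenvector (1, 1, 2).
P = [[1, 0, 1], [0, 0, 1], [0, 1, 2]], D = diag(2, 3, 5), P⁻¹ = [[1, -1, 0], [0, -2, 1], [0, 1, 0]].
T³ = P·diag(8, 27, 125)·P⁻¹ = [[8, 117, 0], [0, 125, 0], [0, 196, 27]].
The requested entry is 8.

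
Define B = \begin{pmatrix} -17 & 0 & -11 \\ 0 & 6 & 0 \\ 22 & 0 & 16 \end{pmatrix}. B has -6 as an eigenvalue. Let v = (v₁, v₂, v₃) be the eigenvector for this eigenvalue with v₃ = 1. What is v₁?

B + 6I = [[-11, 0, -11], [0, 12, 0], [22, 0, 22]].
Solving (B + 6I)v = 0 gives the eigenspace spanned by (-1, 0, 1).
With v₃ = 1, v = (-1, 0, 1), so v₁ = -1.

-1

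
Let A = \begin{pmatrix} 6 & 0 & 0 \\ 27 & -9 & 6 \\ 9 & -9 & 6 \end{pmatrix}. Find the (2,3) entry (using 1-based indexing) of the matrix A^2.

Characteristic polynomial: λ^3 - 3λ^2 - 18λ = λ(λ - 6)(λ + 3), so the eigenvalues are -3, 0, 6.
λ=6: eigenvector (1, 1, -2).
λ=-3: eigenvector (0, 1, 1).
λ=0: eigenvector (0, 2, 3).
P = [[1, 0, 0], [1, 1, 2], [-2, 1, 3]], D = diag(6, -3, 0), P⁻¹ = [[1, 0, 0], [-7, 3, -2], [3, -1, 1]].
A² = P·diag(36, 9, 0)·P⁻¹ = [[36, 0, 0], [-27, 27, -18], [-135, 27, -18]].
The requested entry is -18.

-18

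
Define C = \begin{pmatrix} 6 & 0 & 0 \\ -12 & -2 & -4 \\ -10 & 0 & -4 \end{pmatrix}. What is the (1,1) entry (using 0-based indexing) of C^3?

-8

Characteristic polynomial: s^3 - 28s - 48 = (s - 6)(s + 2)(s + 4), so the eigenvalues are -4, -2, 6.
s=-4: eigenvector (0, 2, 1).
s=-2: eigenvector (0, 1, 0).
s=6: eigenvector (1, -1, -1).
P = [[0, 0, 1], [2, 1, -1], [1, 0, -1]], D = diag(-4, -2, 6), P⁻¹ = [[1, 0, 1], [-1, 1, -2], [1, 0, 0]].
C³ = P·diag(-64, -8, 216)·P⁻¹ = [[216, 0, 0], [-336, -8, -112], [-280, 0, -64]].
The requested entry is -8.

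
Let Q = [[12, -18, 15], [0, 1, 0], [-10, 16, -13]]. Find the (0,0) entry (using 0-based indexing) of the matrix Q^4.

-114

Characteristic polynomial: λ^3 - 7λ + 6 = (λ - 2)(λ - 1)(λ + 3), so the eigenvalues are -3, 1, 2.
λ=2: eigenvector (3, 0, -2).
λ=1: eigenvector (3, 1, -1).
λ=-3: eigenvector (-1, 0, 1).
P = [[3, 3, -1], [0, 1, 0], [-2, -1, 1]], D = diag(2, 1, -3), P⁻¹ = [[1, -2, 1], [0, 1, 0], [2, -3, 3]].
Q⁴ = P·diag(16, 1, 81)·P⁻¹ = [[-114, 150, -195], [0, 1, 0], [130, -180, 211]].
The requested entry is -114.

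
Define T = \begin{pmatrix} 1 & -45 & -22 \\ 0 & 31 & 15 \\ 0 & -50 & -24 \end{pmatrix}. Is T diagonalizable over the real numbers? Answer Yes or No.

No

Characteristic polynomial: p(μ) = μ^3 - 8μ^2 + 13μ - 6 = (μ - 6)(μ - 1)^2.
μ = 1 has algebraic multiplicity 2; rank(T − 1I) = 2, so geometric multiplicity = 1.
Geometric multiplicity < algebraic multiplicity, so T is not diagonalizable.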